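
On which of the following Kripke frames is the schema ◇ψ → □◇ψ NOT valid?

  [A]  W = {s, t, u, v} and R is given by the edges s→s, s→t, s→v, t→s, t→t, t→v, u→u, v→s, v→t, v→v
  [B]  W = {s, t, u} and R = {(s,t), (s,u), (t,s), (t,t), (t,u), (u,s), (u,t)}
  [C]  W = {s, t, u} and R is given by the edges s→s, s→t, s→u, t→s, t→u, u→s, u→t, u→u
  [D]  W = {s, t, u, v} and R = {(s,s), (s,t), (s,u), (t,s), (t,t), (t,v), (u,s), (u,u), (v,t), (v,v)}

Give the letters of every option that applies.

B, C, D

The schema ◇ψ → □◇ψ is axiom 5; it is valid on a frame iff R is euclidean.
(A) R is euclidean (any two R-successors of the same world are R-related), so the schema is valid here.
(B) R is not euclidean (s R u and s R u but not u R u), so the schema fails here.
(C) R is not euclidean (s R t and s R t but not t R t), so the schema fails here.
(D) R is not euclidean (s R t and s R u but not t R u), so the schema fails here.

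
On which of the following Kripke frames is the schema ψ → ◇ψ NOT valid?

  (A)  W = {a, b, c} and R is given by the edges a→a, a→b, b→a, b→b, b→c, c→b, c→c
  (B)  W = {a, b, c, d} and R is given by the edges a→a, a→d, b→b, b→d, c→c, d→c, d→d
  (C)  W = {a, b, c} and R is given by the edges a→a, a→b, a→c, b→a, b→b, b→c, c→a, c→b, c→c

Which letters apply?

The schema ψ → ◇ψ is the dual of axiom T; it is valid on a frame iff R is reflexive.
(A) R is reflexive (each world relates to itself), so the schema is valid here.
(B) R is reflexive (each world relates to itself), so the schema is valid here.
(C) R is reflexive (each world relates to itself), so the schema is valid here.

none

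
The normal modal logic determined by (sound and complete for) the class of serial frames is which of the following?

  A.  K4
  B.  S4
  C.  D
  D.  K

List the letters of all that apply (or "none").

C

(A) K4 is determined by the class of transitive frames.
(B) S4 is determined by the class of reflexive and transitive frames.
(C) D is determined by exactly this class.
(D) K is determined by the class of arbitrary frames.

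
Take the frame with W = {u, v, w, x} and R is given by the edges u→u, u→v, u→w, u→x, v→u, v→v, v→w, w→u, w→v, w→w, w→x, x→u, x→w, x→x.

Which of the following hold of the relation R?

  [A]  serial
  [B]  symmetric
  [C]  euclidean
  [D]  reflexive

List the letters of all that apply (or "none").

A, B, D

(A) serial: every world has an R-successor.
(B) symmetric: every R-edge is matched by its reverse.
(C) not euclidean: u R v and u R x but not v R x.
(D) reflexive: each world relates to itself.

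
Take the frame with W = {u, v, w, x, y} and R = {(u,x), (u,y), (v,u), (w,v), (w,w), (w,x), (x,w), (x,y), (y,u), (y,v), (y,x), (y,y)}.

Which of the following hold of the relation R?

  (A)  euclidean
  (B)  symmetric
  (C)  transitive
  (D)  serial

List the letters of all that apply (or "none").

D

(A) not euclidean: w R v and w R w but not v R w.
(B) not symmetric: u R x but not x R u.
(C) not transitive: u R x and x R w but not u R w.
(D) serial: every world has an R-successor.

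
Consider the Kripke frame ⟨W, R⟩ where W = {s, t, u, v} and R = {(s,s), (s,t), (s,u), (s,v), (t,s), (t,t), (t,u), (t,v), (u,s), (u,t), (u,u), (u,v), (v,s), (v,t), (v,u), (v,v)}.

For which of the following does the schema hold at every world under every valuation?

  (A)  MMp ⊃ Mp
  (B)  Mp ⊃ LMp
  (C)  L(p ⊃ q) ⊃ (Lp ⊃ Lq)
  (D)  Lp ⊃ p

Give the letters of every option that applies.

A, B, C, D

R is reflexive: each world relates to itself.
R is transitive: R is closed under composition.
R is euclidean: any two R-successors of the same world are R-related.
(A) MMp ⊃ Mp (the dual of axiom 4) characterises the transitive frames. R is transitive — valid.
(B) Mp ⊃ LMp is axiom 5; it is valid on a frame exactly when R is euclidean. R is euclidean, so valid.
(C) L(p ⊃ q) ⊃ (Lp ⊃ Lq) is axiom K, valid on every Kripke frame — valid.
(D) Lp ⊃ p is axiom T; it is valid on a frame exactly when R is reflexive. R is reflexive, so valid.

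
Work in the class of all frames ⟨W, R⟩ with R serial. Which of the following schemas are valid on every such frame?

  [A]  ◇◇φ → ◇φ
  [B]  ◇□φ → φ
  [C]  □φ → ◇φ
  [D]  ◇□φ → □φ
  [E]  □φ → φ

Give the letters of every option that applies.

C

(A) ◇◇φ → ◇φ is the dual of axiom 4, which corresponds to transitivity. Such an R need not be transitive — not valid.
(B) ◇□φ → φ is the dual of axiom B; it is valid on a frame exactly when R is symmetric. Such an R need not be symmetric, so not valid.
(C) □φ → ◇φ is axiom D; it is valid on a frame exactly when R is serial. Every such R is serial, so valid.
(D) ◇□φ → □φ is the dual of axiom 5; it is valid on a frame exactly when R is euclidean. Such an R need not be euclidean, so not valid.
(E) □φ → φ is axiom T, which corresponds to reflexivity. Such an R need not be reflexive — not valid.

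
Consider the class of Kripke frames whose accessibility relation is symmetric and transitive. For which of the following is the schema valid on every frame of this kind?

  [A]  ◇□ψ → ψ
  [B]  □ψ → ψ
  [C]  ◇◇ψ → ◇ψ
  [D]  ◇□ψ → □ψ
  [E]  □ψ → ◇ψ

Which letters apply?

A symmetric transitive relation is euclidean (uRv and uRw give vRu by symmetry, then vRw by transitivity).
(A) ◇□ψ → ψ is the dual of axiom B; it is valid on a frame exactly when R is symmetric. Every such R is symmetric, so valid.
(B) □ψ → ψ is axiom T, which corresponds to reflexivity. Such an R need not be reflexive — not valid.
(C) ◇◇ψ → ◇ψ is the dual of axiom 4, which corresponds to transitivity. Every such R is transitive — valid.
(D) ◇□ψ → □ψ (the dual of axiom 5) characterises the euclidean frames. Every such R is euclidean — valid.
(E) axiom D: valid iff R is serial. Such an R need not be serial — not valid.

A, C, D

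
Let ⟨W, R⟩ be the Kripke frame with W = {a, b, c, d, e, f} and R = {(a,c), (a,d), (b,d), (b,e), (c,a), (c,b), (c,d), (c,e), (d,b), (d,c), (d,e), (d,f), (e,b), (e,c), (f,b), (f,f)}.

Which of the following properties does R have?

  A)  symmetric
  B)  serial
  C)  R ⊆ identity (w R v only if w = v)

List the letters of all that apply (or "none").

B

(A) not symmetric: a R d but not d R a.
(B) serial: every world has an R-successor.
(C) not ⊆ identity: a R c with a ≠ c.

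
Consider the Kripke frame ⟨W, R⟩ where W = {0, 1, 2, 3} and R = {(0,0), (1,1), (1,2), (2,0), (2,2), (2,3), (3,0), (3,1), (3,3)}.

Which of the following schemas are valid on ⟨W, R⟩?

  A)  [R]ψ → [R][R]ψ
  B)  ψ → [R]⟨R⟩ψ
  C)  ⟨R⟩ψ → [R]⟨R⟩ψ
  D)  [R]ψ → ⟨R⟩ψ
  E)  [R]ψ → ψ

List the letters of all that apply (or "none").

R is reflexive: each world relates to itself.
R is not symmetric: 1 R 2 but not 2 R 1.
R is not transitive: 1 R 2 and 2 R 0 but not 1 R 0.
R is not euclidean: 1 R 2 and 1 R 1 but not 2 R 1.
R is serial: every world has an R-successor.
(A) [R]ψ → [R][R]ψ is axiom 4; it is valid on a frame exactly when R is transitive. R is not transitive, so not valid.
(B) ψ → [R]⟨R⟩ψ (axiom B) characterises the symmetric frames. R is not symmetric — not valid.
(C) axiom 5: valid iff R is euclidean. R is not euclidean — not valid.
(D) axiom D: valid iff R is serial. R is serial — valid.
(E) [R]ψ → ψ is axiom T; it is valid on a frame exactly when R is reflexive. R is reflexive, so valid.

D, E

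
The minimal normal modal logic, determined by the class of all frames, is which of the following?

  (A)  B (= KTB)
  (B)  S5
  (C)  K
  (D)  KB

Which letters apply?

(A) B (= KTB) is determined by the class of reflexive and symmetric frames.
(B) S5 is determined by the class of reflexive, symmetric, and transitive frames.
(C) K is determined by exactly this class.
(D) KB is determined by the class of symmetric frames.

C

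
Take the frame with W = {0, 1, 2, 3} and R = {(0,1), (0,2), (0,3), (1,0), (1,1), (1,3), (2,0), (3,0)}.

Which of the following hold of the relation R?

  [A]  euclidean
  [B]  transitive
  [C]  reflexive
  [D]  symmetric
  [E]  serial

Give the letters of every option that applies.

(A) not euclidean: 0 R 1 and 0 R 2 but not 1 R 2.
(B) not transitive: 0 R 1 and 1 R 0 but not 0 R 0.
(C) not reflexive: not 0 R 0.
(D) not symmetric: 1 R 3 but not 3 R 1.
(E) serial: every world has an R-successor.

E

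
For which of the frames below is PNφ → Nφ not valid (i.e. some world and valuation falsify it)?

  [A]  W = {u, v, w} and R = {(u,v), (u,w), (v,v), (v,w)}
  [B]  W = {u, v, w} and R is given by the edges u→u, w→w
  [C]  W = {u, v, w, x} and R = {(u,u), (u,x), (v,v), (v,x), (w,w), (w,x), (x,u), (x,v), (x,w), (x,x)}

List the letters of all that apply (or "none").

A, C

The schema PNφ → Nφ is the dual of axiom 5; it is valid on a frame iff R is euclidean.
(A) R is not euclidean (u R w and u R v but not w R v), so the schema fails here.
(B) R is euclidean (any two R-successors of the same world are R-related), so the schema is valid here.
(C) R is not euclidean (x R u and x R v but not u R v), so the schema fails here.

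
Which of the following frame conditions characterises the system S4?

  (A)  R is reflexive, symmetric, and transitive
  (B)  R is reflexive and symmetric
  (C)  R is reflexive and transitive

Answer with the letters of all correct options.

C

(A) this class determines S5, not S4.
(B) this class determines B (= KTB), not S4.
(C) S4 is sound and complete for exactly this class.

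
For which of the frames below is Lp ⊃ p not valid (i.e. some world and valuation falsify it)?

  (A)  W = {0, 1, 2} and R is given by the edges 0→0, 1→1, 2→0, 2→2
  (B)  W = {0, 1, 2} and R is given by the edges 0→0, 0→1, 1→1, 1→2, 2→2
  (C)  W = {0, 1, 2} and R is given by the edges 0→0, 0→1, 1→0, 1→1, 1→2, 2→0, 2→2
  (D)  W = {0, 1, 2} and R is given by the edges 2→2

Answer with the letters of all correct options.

D

The schema Lp ⊃ p is axiom T; it is valid on a frame iff R is reflexive.
(A) R is reflexive (each world relates to itself), so the schema is valid here.
(B) R is reflexive (each world relates to itself), so the schema is valid here.
(C) R is reflexive (each world relates to itself), so the schema is valid here.
(D) R is not reflexive (not 0 R 0), so the schema fails here.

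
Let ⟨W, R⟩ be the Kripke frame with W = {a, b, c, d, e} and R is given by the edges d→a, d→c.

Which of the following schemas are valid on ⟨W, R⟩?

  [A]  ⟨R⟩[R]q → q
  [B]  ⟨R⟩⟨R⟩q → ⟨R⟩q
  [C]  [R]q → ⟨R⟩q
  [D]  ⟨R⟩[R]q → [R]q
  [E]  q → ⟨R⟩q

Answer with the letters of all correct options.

R is not reflexive: not a R a.
R is not symmetric: d R a but not a R d.
R is transitive: R is closed under composition.
R is not euclidean: d R a and d R c but not a R c.
R is not serial: a has no R-successor.
(A) the dual of axiom B: valid iff R is symmetric. R is not symmetric — not valid.
(B) ⟨R⟩⟨R⟩q → ⟨R⟩q is the dual of axiom 4; it is valid on a frame exactly when R is transitive. R is transitive, so valid.
(C) axiom D: valid iff R is serial. R is not serial — not valid.
(D) the dual of axiom 5: valid iff R is euclidean. R is not euclidean — not valid.
(E) q → ⟨R⟩q (the dual of axiom T) characterises the reflexive frames. R is not reflexive — not valid.

B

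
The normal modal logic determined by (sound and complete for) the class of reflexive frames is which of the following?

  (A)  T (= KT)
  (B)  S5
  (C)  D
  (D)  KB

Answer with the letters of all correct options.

(A) T (= KT) is determined by exactly this class.
(B) S5 is determined by the class of reflexive, symmetric, and transitive frames.
(C) D is determined by the class of serial frames.
(D) KB is determined by the class of symmetric frames.

A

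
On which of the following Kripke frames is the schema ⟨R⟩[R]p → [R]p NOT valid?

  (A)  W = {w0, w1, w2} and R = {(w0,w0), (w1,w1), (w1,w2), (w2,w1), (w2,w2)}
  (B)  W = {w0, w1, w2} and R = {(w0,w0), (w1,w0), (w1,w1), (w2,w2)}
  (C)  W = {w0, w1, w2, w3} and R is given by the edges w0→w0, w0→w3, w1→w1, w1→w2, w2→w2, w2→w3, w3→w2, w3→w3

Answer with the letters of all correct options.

The schema ⟨R⟩[R]p → [R]p is the dual of axiom 5; it is valid on a frame iff R is euclidean.
(A) R is euclidean (any two R-successors of the same world are R-related), so the schema is valid here.
(B) R is not euclidean (w1 R w0 and w1 R w1 but not w0 R w1), so the schema fails here.
(C) R is not euclidean (w0 R w3 and w0 R w0 but not w3 R w0), so the schema fails here.

B, C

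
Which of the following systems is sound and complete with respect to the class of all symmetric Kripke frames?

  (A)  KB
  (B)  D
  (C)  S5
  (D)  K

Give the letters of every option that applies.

(A) KB is determined by exactly this class.
(B) D is determined by the class of serial frames.
(C) S5 is determined by the class of reflexive, symmetric, and transitive frames.
(D) K is determined by the class of arbitrary frames.

A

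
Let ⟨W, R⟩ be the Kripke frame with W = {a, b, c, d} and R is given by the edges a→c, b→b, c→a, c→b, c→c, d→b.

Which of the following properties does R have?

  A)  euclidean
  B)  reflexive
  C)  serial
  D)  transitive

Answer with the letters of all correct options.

C

(A) not euclidean: c R a and c R b but not a R b.
(B) not reflexive: not a R a.
(C) serial: every world has an R-successor.
(D) not transitive: a R c and c R a but not a R a.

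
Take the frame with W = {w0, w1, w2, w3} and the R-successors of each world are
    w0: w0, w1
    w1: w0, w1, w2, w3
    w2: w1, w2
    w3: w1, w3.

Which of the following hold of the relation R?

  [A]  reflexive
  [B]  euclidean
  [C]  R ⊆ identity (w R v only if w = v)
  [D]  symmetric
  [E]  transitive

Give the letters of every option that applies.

A, D

(A) reflexive: each world relates to itself.
(B) not euclidean: w1 R w0 and w1 R w2 but not w0 R w2.
(C) not ⊆ identity: w0 R w1 with w0 ≠ w1.
(D) symmetric: every R-edge is matched by its reverse.
(E) not transitive: w0 R w1 and w1 R w2 but not w0 R w2.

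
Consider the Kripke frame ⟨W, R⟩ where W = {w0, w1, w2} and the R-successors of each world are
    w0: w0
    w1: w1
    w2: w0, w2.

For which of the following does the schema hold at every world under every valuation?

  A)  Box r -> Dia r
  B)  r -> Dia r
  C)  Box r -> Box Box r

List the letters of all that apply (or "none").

R is reflexive: each world relates to itself.
R is transitive: R is closed under composition.
R is serial: every world has an R-successor.
(A) Box r -> Dia r is axiom D, which corresponds to seriality. R is serial — valid.
(B) r -> Dia r (the dual of axiom T) characterises the reflexive frames. R is reflexive — valid.
(C) Box r -> Box Box r is axiom 4; it is valid on a frame exactly when R is transitive. R is transitive, so valid.

A, B, C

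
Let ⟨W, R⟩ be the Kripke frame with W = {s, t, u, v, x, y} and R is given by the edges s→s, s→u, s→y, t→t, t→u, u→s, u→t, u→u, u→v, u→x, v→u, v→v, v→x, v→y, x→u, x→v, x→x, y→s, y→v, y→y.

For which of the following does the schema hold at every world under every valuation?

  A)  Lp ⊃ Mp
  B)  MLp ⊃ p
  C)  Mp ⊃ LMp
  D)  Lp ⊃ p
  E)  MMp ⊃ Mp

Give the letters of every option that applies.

A, B, D

R is reflexive: each world relates to itself.
R is symmetric: every R-edge is matched by its reverse.
R is not transitive: s R u and u R t but not s R t.
R is not euclidean: s R u and s R y but not u R y.
R is serial: every world has an R-successor.
(A) Lp ⊃ Mp is axiom D, which corresponds to seriality. R is serial — valid.
(B) the dual of axiom B: valid iff R is symmetric. R is symmetric — valid.
(C) axiom 5: valid iff R is euclidean. R is not euclidean — not valid.
(D) Lp ⊃ p is axiom T, which corresponds to reflexivity. R is reflexive — valid.
(E) MMp ⊃ Mp is the dual of axiom 4, which corresponds to transitivity. R is not transitive — not valid.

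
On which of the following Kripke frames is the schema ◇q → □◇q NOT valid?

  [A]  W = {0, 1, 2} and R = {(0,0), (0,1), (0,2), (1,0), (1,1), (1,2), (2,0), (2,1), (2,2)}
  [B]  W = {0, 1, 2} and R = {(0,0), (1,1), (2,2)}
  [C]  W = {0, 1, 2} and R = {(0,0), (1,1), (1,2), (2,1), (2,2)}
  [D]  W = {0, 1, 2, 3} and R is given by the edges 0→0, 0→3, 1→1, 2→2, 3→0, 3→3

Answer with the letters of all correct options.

none

The schema ◇q → □◇q is axiom 5; it is valid on a frame iff R is euclidean.
(A) R is euclidean (any two R-successors of the same world are R-related), so the schema is valid here.
(B) R is euclidean (any two R-successors of the same world are R-related), so the schema is valid here.
(C) R is euclidean (any two R-successors of the same world are R-related), so the schema is valid here.
(D) R is euclidean (any two R-successors of the same world are R-related), so the schema is valid here.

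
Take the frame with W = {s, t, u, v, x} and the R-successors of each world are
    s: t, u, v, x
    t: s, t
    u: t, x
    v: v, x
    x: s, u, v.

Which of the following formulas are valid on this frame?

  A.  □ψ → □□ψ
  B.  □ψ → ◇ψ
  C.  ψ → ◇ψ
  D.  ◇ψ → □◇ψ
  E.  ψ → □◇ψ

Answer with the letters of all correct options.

B

R is not reflexive: not s R s.
R is not symmetric: s R u but not u R s.
R is not transitive: s R t and t R s but not s R s.
R is not euclidean: s R t and s R u but not t R u.
R is serial: every world has an R-successor.
(A) axiom 4: valid iff R is transitive. R is not transitive — not valid.
(B) axiom D: valid iff R is serial. R is serial — valid.
(C) ψ → ◇ψ (the dual of axiom T) characterises the reflexive frames. R is not reflexive — not valid.
(D) axiom 5: valid iff R is euclidean. R is not euclidean — not valid.
(E) ψ → □◇ψ is axiom B, which corresponds to symmetry. R is not symmetric — not valid.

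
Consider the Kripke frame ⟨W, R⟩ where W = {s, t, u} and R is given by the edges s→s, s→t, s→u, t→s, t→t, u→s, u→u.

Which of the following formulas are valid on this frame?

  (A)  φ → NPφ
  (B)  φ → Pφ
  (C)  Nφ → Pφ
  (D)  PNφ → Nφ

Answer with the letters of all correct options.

R is reflexive: each world relates to itself.
R is symmetric: every R-edge is matched by its reverse.
R is not euclidean: s R t and s R u but not t R u.
R is serial: every world has an R-successor.
(A) φ → NPφ (axiom B) characterises the symmetric frames. R is symmetric — valid.
(B) the dual of axiom T: valid iff R is reflexive. R is reflexive — valid.
(C) Nφ → Pφ is axiom D; it is valid on a frame exactly when R is serial. R is serial, so valid.
(D) PNφ → Nφ is the dual of axiom 5; it is valid on a frame exactly when R is euclidean. R is not euclidean, so not valid.

A, B, C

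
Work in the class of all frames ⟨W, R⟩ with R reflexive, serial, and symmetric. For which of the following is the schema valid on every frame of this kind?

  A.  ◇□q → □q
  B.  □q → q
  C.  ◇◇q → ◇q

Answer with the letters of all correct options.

B

(A) ◇□q → □q (the dual of axiom 5) characterises the euclidean frames. Such an R need not be euclidean — not valid.
(B) □q → q (axiom T) characterises the reflexive frames. Every such R is reflexive — valid.
(C) ◇◇q → ◇q is the dual of axiom 4, which corresponds to transitivity. Such an R need not be transitive — not valid.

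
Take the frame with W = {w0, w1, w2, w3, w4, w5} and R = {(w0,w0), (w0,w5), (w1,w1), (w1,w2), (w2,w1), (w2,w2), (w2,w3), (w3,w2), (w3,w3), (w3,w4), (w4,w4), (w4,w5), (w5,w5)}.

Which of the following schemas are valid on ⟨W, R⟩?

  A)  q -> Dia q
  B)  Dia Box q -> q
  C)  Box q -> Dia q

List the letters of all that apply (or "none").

R is reflexive: each world relates to itself.
R is not symmetric: w0 R w5 but not w5 R w0.
R is serial: every world has an R-successor.
(A) q -> Dia q (the dual of axiom T) characterises the reflexive frames. R is reflexive — valid.
(B) Dia Box q -> q is the dual of axiom B; it is valid on a frame exactly when R is symmetric. R is not symmetric, so not valid.
(C) axiom D: valid iff R is serial. R is serial — valid.

A, C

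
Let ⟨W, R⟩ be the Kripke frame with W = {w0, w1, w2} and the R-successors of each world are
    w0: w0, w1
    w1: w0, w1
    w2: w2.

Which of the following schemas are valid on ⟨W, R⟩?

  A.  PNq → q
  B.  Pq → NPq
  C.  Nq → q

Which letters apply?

R is reflexive: each world relates to itself.
R is symmetric: every R-edge is matched by its reverse.
R is euclidean: any two R-successors of the same world are R-related.
(A) PNq → q is the dual of axiom B; it is valid on a frame exactly when R is symmetric. R is symmetric, so valid.
(B) axiom 5: valid iff R is euclidean. R is euclidean — valid.
(C) Nq → q is axiom T; it is valid on a frame exactly when R is reflexive. R is reflexive, so valid.

A, B, C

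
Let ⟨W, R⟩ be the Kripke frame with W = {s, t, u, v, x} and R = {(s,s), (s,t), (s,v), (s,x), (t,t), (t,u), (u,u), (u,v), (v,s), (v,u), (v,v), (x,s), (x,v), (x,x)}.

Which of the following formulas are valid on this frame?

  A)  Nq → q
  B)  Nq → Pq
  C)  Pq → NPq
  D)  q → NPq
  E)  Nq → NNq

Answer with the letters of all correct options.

R is reflexive: each world relates to itself.
R is not symmetric: s R t but not t R s.
R is not transitive: s R t and t R u but not s R u.
R is not euclidean: s R t and s R s but not t R s.
R is serial: every world has an R-successor.
(A) axiom T: valid iff R is reflexive. R is reflexive — valid.
(B) Nq → Pq is axiom D, which corresponds to seriality. R is serial — valid.
(C) axiom 5: valid iff R is euclidean. R is not euclidean — not valid.
(D) q → NPq (axiom B) characterises the symmetric frames. R is not symmetric — not valid.
(E) axiom 4: valid iff R is transitive. R is not transitive — not valid.

A, B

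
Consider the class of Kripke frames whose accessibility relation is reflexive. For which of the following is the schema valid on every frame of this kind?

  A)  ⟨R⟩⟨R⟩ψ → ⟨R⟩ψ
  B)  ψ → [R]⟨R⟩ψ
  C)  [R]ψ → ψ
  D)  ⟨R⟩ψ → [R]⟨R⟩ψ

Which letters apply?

A reflexive relation is serial.
(A) ⟨R⟩⟨R⟩ψ → ⟨R⟩ψ is the dual of axiom 4, which corresponds to transitivity. Such an R need not be transitive — not valid.
(B) ψ → [R]⟨R⟩ψ is axiom B; it is valid on a frame exactly when R is symmetric. Such an R need not be symmetric, so not valid.
(C) [R]ψ → ψ is axiom T, which corresponds to reflexivity. Every such R is reflexive — valid.
(D) ⟨R⟩ψ → [R]⟨R⟩ψ (axiom 5) characterises the euclidean frames. Such an R need not be euclidean — not valid.

C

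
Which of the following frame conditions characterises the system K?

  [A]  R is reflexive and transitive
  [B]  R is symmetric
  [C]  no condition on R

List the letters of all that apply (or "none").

C

(A) this class determines S4, not K.
(B) this class determines KB, not K.
(C) K is sound and complete for exactly this class.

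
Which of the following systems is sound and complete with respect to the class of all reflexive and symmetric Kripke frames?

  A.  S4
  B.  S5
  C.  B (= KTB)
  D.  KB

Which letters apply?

(A) S4 is determined by the class of reflexive and transitive frames.
(B) S5 is determined by the class of reflexive, symmetric, and transitive frames.
(C) B (= KTB) is determined by exactly this class.
(D) KB is determined by the class of symmetric frames.

C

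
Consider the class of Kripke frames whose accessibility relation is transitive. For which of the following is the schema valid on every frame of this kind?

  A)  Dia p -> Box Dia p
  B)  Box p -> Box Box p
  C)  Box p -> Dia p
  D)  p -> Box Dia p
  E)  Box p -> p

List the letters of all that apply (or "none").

B

(A) Dia p -> Box Dia p is axiom 5; it is valid on a frame exactly when R is euclidean. Such an R need not be euclidean, so not valid.
(B) Box p -> Box Box p (axiom 4) characterises the transitive frames. Every such R is transitive — valid.
(C) axiom D: valid iff R is serial. Such an R need not be serial — not valid.
(D) p -> Box Dia p is axiom B, which corresponds to symmetry. Such an R need not be symmetric — not valid.
(E) Box p -> p (axiom T) characterises the reflexive frames. Such an R need not be reflexive — not valid.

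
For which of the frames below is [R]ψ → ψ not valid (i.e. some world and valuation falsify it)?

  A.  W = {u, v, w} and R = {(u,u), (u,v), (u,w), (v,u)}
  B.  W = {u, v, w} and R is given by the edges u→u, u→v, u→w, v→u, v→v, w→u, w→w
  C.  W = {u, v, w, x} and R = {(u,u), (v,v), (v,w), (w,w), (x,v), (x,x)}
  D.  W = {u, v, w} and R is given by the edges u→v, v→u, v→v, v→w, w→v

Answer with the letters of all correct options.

A, D

The schema [R]ψ → ψ is axiom T; it is valid on a frame iff R is reflexive.
(A) R is not reflexive (not v R v), so the schema fails here.
(B) R is reflexive (each world relates to itself), so the schema is valid here.
(C) R is reflexive (each world relates to itself), so the schema is valid here.
(D) R is not reflexive (not u R u), so the schema fails here.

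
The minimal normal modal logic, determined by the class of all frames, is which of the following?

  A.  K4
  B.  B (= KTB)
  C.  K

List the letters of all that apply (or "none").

(A) K4 is determined by the class of transitive frames.
(B) B (= KTB) is determined by the class of reflexive and symmetric frames.
(C) K is determined by exactly this class.

C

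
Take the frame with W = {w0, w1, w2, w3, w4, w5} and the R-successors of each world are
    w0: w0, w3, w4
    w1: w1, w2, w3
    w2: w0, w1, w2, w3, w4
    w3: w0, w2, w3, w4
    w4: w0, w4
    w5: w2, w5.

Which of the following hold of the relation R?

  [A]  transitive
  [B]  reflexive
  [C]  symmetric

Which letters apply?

(A) not transitive: w0 R w3 and w3 R w2 but not w0 R w2.
(B) reflexive: each world relates to itself.
(C) not symmetric: w1 R w3 but not w3 R w1.

B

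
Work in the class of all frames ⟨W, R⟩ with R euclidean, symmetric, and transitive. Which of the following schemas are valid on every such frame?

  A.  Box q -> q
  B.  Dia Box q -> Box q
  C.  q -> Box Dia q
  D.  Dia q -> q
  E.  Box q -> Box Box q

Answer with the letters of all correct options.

B, C, E

(A) Box q -> q is axiom T; it is valid on a frame exactly when R is reflexive. Such an R need not be reflexive, so not valid.
(B) Dia Box q -> Box q is the dual of axiom 5, which corresponds to the euclidean property. Every such R is euclidean — valid.
(C) q -> Box Dia q is axiom B; it is valid on a frame exactly when R is symmetric. Every such R is symmetric, so valid.
(D) Dia q -> q is the converse of T; it holds exactly when R ⊆ identity. Such an R need not be a subset of the identity — not valid.
(E) Box q -> Box Box q is axiom 4, which corresponds to transitivity. Every such R is transitive — valid.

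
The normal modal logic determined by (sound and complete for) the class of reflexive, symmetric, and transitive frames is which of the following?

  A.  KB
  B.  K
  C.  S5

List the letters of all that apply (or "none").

(A) KB is determined by the class of symmetric frames.
(B) K is determined by the class of arbitrary frames.
(C) S5 is determined by exactly this class.

C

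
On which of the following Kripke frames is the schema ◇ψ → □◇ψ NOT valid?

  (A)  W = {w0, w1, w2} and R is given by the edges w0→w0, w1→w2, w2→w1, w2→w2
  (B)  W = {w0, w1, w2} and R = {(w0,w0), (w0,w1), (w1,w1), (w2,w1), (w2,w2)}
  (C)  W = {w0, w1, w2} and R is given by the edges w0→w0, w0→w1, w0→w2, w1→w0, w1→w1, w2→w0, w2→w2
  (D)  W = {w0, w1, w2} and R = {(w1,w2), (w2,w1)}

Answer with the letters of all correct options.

The schema ◇ψ → □◇ψ is axiom 5; it is valid on a frame iff R is euclidean.
(A) R is not euclidean (w2 R w1 and w2 R w1 but not w1 R w1), so the schema fails here.
(B) R is not euclidean (w0 R w1 and w0 R w0 but not w1 R w0), so the schema fails here.
(C) R is not euclidean (w0 R w1 and w0 R w2 but not w1 R w2), so the schema fails here.
(D) R is not euclidean (w1 R w2 and w1 R w2 but not w2 R w2), so the schema fails here.

A, B, C, D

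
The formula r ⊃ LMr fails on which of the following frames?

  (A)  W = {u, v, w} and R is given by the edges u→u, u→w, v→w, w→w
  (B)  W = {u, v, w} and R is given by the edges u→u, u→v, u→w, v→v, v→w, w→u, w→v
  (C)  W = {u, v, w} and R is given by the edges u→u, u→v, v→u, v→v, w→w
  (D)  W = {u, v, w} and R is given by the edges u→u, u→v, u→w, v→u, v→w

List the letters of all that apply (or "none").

The schema r ⊃ LMr is axiom B; it is valid on a frame iff R is symmetric.
(A) R is not symmetric (u R w but not w R u), so the schema fails here.
(B) R is not symmetric (u R v but not v R u), so the schema fails here.
(C) R is symmetric (every R-edge is matched by its reverse), so the schema is valid here.
(D) R is not symmetric (u R w but not w R u), so the schema fails here.

A, B, D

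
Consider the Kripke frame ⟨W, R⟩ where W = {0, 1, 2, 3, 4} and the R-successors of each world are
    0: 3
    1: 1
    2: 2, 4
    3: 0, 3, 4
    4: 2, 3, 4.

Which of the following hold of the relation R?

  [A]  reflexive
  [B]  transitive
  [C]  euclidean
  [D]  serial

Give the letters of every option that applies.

(A) not reflexive: not 0 R 0.
(B) not transitive: 0 R 3 and 3 R 0 but not 0 R 0.
(C) not euclidean: 3 R 0 and 3 R 4 but not 0 R 4.
(D) serial: every world has an R-successor.

D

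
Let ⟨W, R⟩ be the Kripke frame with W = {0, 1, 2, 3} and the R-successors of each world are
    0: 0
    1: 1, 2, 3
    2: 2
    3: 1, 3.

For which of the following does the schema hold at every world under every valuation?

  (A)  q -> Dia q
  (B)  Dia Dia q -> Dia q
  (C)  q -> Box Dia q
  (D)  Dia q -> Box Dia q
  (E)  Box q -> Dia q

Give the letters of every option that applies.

A, E

R is reflexive: each world relates to itself.
R is not symmetric: 1 R 2 but not 2 R 1.
R is not transitive: 3 R 1 and 1 R 2 but not 3 R 2.
R is not euclidean: 1 R 2 and 1 R 1 but not 2 R 1.
R is serial: every world has an R-successor.
(A) q -> Dia q is the dual of axiom T, which corresponds to reflexivity. R is reflexive — valid.
(B) Dia Dia q -> Dia q (the dual of axiom 4) characterises the transitive frames. R is not transitive — not valid.
(C) q -> Box Dia q is axiom B; it is valid on a frame exactly when R is symmetric. R is not symmetric, so not valid.
(D) Dia q -> Box Dia q is axiom 5, which corresponds to the euclidean property. R is not euclidean — not valid.
(E) axiom D: valid iff R is serial. R is serial — valid.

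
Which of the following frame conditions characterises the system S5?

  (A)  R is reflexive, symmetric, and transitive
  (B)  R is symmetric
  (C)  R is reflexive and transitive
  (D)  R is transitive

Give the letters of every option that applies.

A

(A) S5 is sound and complete for exactly this class.
(B) this class determines KB, not S5.
(C) this class determines S4, not S5.
(D) this class determines K4, not S5.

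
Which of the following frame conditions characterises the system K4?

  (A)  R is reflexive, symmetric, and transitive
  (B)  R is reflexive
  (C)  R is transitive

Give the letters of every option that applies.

(A) this class determines S5, not K4.
(B) this class determines T (= KT), not K4.
(C) K4 is sound and complete for exactly this class.

C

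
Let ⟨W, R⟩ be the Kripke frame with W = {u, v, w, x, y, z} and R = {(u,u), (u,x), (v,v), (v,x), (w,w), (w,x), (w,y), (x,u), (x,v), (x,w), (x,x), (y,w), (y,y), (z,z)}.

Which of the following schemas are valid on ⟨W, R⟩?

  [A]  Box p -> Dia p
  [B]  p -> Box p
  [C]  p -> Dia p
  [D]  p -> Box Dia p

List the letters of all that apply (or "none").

R is reflexive: each world relates to itself.
R is symmetric: every R-edge is matched by its reverse.
R is serial: every world has an R-successor.
R is not a subset of the identity: u R x with u ≠ x.
(A) Box p -> Dia p is axiom D, which corresponds to seriality. R is serial — valid.
(B) p -> Box p is valid only on frames where every R-edge is a self-loop. Here R ⊄ identity — not valid.
(C) the dual of axiom T: valid iff R is reflexive. R is reflexive — valid.
(D) p -> Box Dia p is axiom B; it is valid on a frame exactly when R is symmetric. R is symmetric, so valid.

A, C, D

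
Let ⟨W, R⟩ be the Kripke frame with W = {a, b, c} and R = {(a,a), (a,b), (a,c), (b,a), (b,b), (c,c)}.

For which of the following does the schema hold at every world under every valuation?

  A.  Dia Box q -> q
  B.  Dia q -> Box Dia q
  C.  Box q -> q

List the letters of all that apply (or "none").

C

R is reflexive: each world relates to itself.
R is not symmetric: a R c but not c R a.
R is not euclidean: a R b and a R c but not b R c.
(A) Dia Box q -> q is the dual of axiom B; it is valid on a frame exactly when R is symmetric. R is not symmetric, so not valid.
(B) Dia q -> Box Dia q (axiom 5) characterises the euclidean frames. R is not euclidean — not valid.
(C) Box q -> q is axiom T; it is valid on a frame exactly when R is reflexive. R is reflexive, so valid.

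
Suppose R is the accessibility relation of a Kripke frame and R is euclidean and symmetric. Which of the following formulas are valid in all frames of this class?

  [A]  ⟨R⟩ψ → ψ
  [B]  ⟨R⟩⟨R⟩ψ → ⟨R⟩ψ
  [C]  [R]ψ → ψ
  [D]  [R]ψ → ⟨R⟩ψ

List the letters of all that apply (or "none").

B

A symmetric euclidean relation is transitive (uRv and vRw give vRu by symmetry, then uRw by the euclidean condition, applied at v).
(A) ⟨R⟩ψ → ψ (the converse of T) corresponds to R being a subset of the identity. Such an R need not be a subset of the identity, so not valid.
(B) the dual of axiom 4: valid iff R is transitive. Every such R is transitive — valid.
(C) [R]ψ → ψ is axiom T; it is valid on a frame exactly when R is reflexive. Such an R need not be reflexive, so not valid.
(D) [R]ψ → ⟨R⟩ψ (axiom D) characterises the serial frames. Such an R need not be serial — not valid.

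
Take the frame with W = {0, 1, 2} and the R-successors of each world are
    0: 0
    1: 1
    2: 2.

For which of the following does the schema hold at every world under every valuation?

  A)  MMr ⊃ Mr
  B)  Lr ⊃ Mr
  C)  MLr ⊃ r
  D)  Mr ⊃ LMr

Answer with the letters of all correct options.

A, B, C, D

R is symmetric: every R-edge is matched by its reverse.
R is transitive: R is closed under composition.
R is euclidean: any two R-successors of the same world are R-related.
R is serial: every world has an R-successor.
(A) MMr ⊃ Mr is the dual of axiom 4; it is valid on a frame exactly when R is transitive. R is transitive, so valid.
(B) axiom D: valid iff R is serial. R is serial — valid.
(C) MLr ⊃ r is the dual of axiom B, which corresponds to symmetry. R is symmetric — valid.
(D) Mr ⊃ LMr (axiom 5) characterises the euclidean frames. R is euclidean — valid.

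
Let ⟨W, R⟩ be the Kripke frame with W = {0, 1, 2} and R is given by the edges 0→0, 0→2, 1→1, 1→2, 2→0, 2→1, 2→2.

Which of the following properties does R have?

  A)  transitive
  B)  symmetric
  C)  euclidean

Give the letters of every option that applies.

(A) not transitive: 0 R 2 and 2 R 1 but not 0 R 1.
(B) symmetric: every R-edge is matched by its reverse.
(C) not euclidean: 2 R 0 and 2 R 1 but not 0 R 1.

B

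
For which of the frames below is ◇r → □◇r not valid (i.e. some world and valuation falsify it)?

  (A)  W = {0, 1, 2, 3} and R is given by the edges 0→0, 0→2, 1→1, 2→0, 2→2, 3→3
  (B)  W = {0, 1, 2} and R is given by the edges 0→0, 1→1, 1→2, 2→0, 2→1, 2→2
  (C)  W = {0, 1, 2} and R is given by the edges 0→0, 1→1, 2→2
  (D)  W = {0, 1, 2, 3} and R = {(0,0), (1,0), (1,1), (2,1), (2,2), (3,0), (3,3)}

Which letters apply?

B, D

The schema ◇r → □◇r is axiom 5; it is valid on a frame iff R is euclidean.
(A) R is euclidean (any two R-successors of the same world are R-related), so the schema is valid here.
(B) R is not euclidean (2 R 0 and 2 R 1 but not 0 R 1), so the schema fails here.
(C) R is euclidean (any two R-successors of the same world are R-related), so the schema is valid here.
(D) R is not euclidean (1 R 0 and 1 R 1 but not 0 R 1), so the schema fails here.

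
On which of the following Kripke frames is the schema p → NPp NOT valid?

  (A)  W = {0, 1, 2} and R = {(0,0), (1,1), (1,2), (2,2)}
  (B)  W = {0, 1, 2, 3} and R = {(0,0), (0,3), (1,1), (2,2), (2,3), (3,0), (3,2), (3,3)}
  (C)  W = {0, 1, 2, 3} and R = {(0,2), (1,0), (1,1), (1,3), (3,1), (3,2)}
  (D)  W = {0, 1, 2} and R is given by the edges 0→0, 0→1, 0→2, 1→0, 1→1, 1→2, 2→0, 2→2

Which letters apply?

A, C, D

The schema p → NPp is axiom B; it is valid on a frame iff R is symmetric.
(A) R is not symmetric (1 R 2 but not 2 R 1), so the schema fails here.
(B) R is symmetric (every R-edge is matched by its reverse), so the schema is valid here.
(C) R is not symmetric (0 R 2 but not 2 R 0), so the schema fails here.
(D) R is not symmetric (1 R 2 but not 2 R 1), so the schema fails here.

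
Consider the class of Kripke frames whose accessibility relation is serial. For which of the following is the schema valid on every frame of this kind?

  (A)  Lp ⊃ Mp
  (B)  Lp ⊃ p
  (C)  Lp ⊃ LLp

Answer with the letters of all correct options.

A

(A) Lp ⊃ Mp is axiom D; it is valid on a frame exactly when R is serial. Every such R is serial, so valid.
(B) Lp ⊃ p is axiom T; it is valid on a frame exactly when R is reflexive. Such an R need not be reflexive, so not valid.
(C) Lp ⊃ LLp is axiom 4; it is valid on a frame exactly when R is transitive. Such an R need not be transitive, so not valid.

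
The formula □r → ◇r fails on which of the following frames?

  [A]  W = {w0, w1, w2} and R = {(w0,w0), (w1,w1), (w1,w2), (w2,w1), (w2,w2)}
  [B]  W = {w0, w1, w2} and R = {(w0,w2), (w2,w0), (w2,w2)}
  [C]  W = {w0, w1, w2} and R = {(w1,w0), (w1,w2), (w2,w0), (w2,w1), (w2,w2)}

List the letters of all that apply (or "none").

The schema □r → ◇r is axiom D; it is valid on a frame iff R is serial.
(A) R is serial (every world has an R-successor), so the schema is valid here.
(B) R is not serial (w1 has no R-successor), so the schema fails here.
(C) R is not serial (w0 has no R-successor), so the schema fails here.

B, C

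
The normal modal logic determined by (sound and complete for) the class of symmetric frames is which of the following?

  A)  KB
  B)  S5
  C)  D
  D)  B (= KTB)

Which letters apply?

A

(A) KB is determined by exactly this class.
(B) S5 is determined by the class of reflexive, symmetric, and transitive frames.
(C) D is determined by the class of serial frames.
(D) B (= KTB) is determined by the class of reflexive and symmetric frames.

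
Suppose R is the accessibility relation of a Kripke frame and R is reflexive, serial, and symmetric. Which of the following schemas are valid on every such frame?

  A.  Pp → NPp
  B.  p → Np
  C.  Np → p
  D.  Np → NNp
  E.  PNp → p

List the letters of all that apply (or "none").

(A) Pp → NPp is axiom 5; it is valid on a frame exactly when R is euclidean. Such an R need not be euclidean, so not valid.
(B) p → Np is equivalent to ◇p→p; it holds exactly when R ⊆ identity. Such an R need not be a subset of the identity — not valid.
(C) axiom T: valid iff R is reflexive. Every such R is reflexive — valid.
(D) axiom 4: valid iff R is transitive. Such an R need not be transitive — not valid.
(E) PNp → p is the dual of axiom B, which corresponds to symmetry. Every such R is symmetric — valid.

C, E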